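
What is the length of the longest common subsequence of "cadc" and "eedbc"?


LCS of "cadc" and "eedbc"
DP table:
           e    e    d    b    c
      0    0    0    0    0    0
  c   0    0    0    0    0    1
  a   0    0    0    0    0    1
  d   0    0    0    1    1    1
  c   0    0    0    1    1    2
LCS length = dp[4][5] = 2

2


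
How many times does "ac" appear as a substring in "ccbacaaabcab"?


Searching for "ac" in "ccbacaaabcab"
Scanning each position:
  Position 0: "cc" => no
  Position 1: "cb" => no
  Position 2: "ba" => no
  Position 3: "ac" => MATCH
  Position 4: "ca" => no
  Position 5: "aa" => no
  Position 6: "aa" => no
  Position 7: "ab" => no
  Position 8: "bc" => no
  Position 9: "ca" => no
  Position 10: "ab" => no
Total occurrences: 1

1


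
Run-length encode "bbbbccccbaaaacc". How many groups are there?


Input: bbbbccccbaaaacc
Scanning for consecutive runs:
  Group 1: 'b' x 4 (positions 0-3)
  Group 2: 'c' x 4 (positions 4-7)
  Group 3: 'b' x 1 (positions 8-8)
  Group 4: 'a' x 4 (positions 9-12)
  Group 5: 'c' x 2 (positions 13-14)
Total groups: 5

5


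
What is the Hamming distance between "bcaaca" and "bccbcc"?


Comparing "bcaaca" and "bccbcc" position by position:
  Position 0: 'b' vs 'b' => same
  Position 1: 'c' vs 'c' => same
  Position 2: 'a' vs 'c' => differ
  Position 3: 'a' vs 'b' => differ
  Position 4: 'c' vs 'c' => same
  Position 5: 'a' vs 'c' => differ
Total differences (Hamming distance): 3

3


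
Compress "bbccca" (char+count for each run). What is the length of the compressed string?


Input: bbccca
Runs:
  'b' x 2 => "b2"
  'c' x 3 => "c3"
  'a' x 1 => "a1"
Compressed: "b2c3a1"
Compressed length: 6

6


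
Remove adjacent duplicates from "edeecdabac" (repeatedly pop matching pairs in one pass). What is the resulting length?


Input: edeecdabac
Stack-based adjacent duplicate removal:
  Read 'e': push. Stack: e
  Read 'd': push. Stack: ed
  Read 'e': push. Stack: ede
  Read 'e': matches stack top 'e' => pop. Stack: ed
  Read 'c': push. Stack: edc
  Read 'd': push. Stack: edcd
  Read 'a': push. Stack: edcda
  Read 'b': push. Stack: edcdab
  Read 'a': push. Stack: edcdaba
  Read 'c': push. Stack: edcdabac
Final stack: "edcdabac" (length 8)

8


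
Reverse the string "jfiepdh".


Input: jfiepdh
Reading characters right to left:
  Position 6: 'h'
  Position 5: 'd'
  Position 4: 'p'
  Position 3: 'e'
  Position 2: 'i'
  Position 1: 'f'
  Position 0: 'j'
Reversed: hdpeifj

hdpeifj


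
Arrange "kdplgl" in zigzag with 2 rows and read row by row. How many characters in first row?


Zigzag "kdplgl" into 2 rows:
Placing characters:
  'k' => row 0
  'd' => row 1
  'p' => row 0
  'l' => row 1
  'g' => row 0
  'l' => row 1
Rows:
  Row 0: "kpg"
  Row 1: "dll"
First row length: 3

3


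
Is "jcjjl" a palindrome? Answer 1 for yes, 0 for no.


Input: jcjjl
Reversed: ljjcj
  Compare pos 0 ('j') with pos 4 ('l'): MISMATCH
  Compare pos 1 ('c') with pos 3 ('j'): MISMATCH
Result: not a palindrome

0


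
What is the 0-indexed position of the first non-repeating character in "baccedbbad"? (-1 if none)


Input: baccedbbad
Character frequencies:
  'a': 2
  'b': 3
  'c': 2
  'd': 2
  'e': 1
Scanning left to right for freq == 1:
  Position 0 ('b'): freq=3, skip
  Position 1 ('a'): freq=2, skip
  Position 2 ('c'): freq=2, skip
  Position 3 ('c'): freq=2, skip
  Position 4 ('e'): unique! => answer = 4

4


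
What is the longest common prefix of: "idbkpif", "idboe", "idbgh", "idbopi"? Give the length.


Words: idbkpif, idboe, idbgh, idbopi
  Position 0: all 'i' => match
  Position 1: all 'd' => match
  Position 2: all 'b' => match
  Position 3: ('k', 'o', 'g', 'o') => mismatch, stop
LCP = "idb" (length 3)

3


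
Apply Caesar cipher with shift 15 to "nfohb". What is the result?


Caesar cipher: shift "nfohb" by 15
  'n' (pos 13) + 15 = pos 2 = 'c'
  'f' (pos 5) + 15 = pos 20 = 'u'
  'o' (pos 14) + 15 = pos 3 = 'd'
  'h' (pos 7) + 15 = pos 22 = 'w'
  'b' (pos 1) + 15 = pos 16 = 'q'
Result: cudwq

cudwq


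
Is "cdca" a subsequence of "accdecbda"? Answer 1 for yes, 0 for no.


Check if "cdca" is a subsequence of "accdecbda"
Greedy scan:
  Position 0 ('a'): no match needed
  Position 1 ('c'): matches sub[0] = 'c'
  Position 2 ('c'): no match needed
  Position 3 ('d'): matches sub[1] = 'd'
  Position 4 ('e'): no match needed
  Position 5 ('c'): matches sub[2] = 'c'
  Position 6 ('b'): no match needed
  Position 7 ('d'): no match needed
  Position 8 ('a'): matches sub[3] = 'a'
All 4 characters matched => is a subsequence

1


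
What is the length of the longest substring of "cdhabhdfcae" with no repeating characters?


Input: "cdhabhdfcae"
Sliding window (track last position of each char):
  Position 0 ('c'): window [0,0] length 1 -- new best
  Position 1 ('d'): window [0,1] length 2 -- new best
  Position 2 ('h'): window [0,2] length 3 -- new best
  Position 3 ('a'): window [0,3] length 4 -- new best
  Position 4 ('b'): window [0,4] length 5 -- new best
  Position 5 ('h'): repeat (last at 2), move window start to 3
  Position 5 ('h'): window [3,5] length 3
  Position 6 ('d'): window [3,6] length 4
  Position 7 ('f'): window [3,7] length 5
  Position 8 ('c'): window [3,8] length 6 -- new best
  Position 9 ('a'): repeat (last at 3), move window start to 4
  Position 9 ('a'): window [4,9] length 6
  Position 10 ('e'): window [4,10] length 7 -- new best
Longest substring with no repeats: "bhdfcae" with length 7

7


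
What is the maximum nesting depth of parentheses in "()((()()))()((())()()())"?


Input: "()((()()))()((())()()())"
Tracking depth:
  Position 0 '(': depth becomes 1
  Position 1 ')': depth becomes 0
  Position 2 '(': depth becomes 1
  Position 3 '(': depth becomes 2
  Position 4 '(': depth becomes 3
  Position 5 ')': depth becomes 2
  Position 6 '(': depth becomes 3
  Position 7 ')': depth becomes 2
  Position 8 ')': depth becomes 1
  Position 9 ')': depth becomes 0
  Position 10 '(': depth becomes 1
  Position 11 ')': depth becomes 0
  Position 12 '(': depth becomes 1
  Position 13 '(': depth becomes 2
  Position 14 '(': depth becomes 3
  Position 15 ')': depth becomes 2
  Position 16 ')': depth becomes 1
  Position 17 '(': depth becomes 2
  Position 18 ')': depth becomes 1
  Position 19 '(': depth becomes 2
  Position 20 ')': depth becomes 1
  Position 21 '(': depth becomes 2
  Position 22 ')': depth becomes 1
  Position 23 ')': depth becomes 0
Maximum depth reached: 3

3


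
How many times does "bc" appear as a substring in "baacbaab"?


Searching for "bc" in "baacbaab"
Scanning each position:
  Position 0: "ba" => no
  Position 1: "aa" => no
  Position 2: "ac" => no
  Position 3: "cb" => no
  Position 4: "ba" => no
  Position 5: "aa" => no
  Position 6: "ab" => no
Total occurrences: 0

0


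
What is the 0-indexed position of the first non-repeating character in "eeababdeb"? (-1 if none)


Input: eeababdeb
Character frequencies:
  'a': 2
  'b': 3
  'd': 1
  'e': 3
Scanning left to right for freq == 1:
  Position 0 ('e'): freq=3, skip
  Position 1 ('e'): freq=3, skip
  Position 2 ('a'): freq=2, skip
  Position 3 ('b'): freq=3, skip
  Position 4 ('a'): freq=2, skip
  Position 5 ('b'): freq=3, skip
  Position 6 ('d'): unique! => answer = 6

6


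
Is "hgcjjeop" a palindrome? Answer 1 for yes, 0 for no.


Input: hgcjjeop
Reversed: poejjcgh
  Compare pos 0 ('h') with pos 7 ('p'): MISMATCH
  Compare pos 1 ('g') with pos 6 ('o'): MISMATCH
  Compare pos 2 ('c') with pos 5 ('e'): MISMATCH
  Compare pos 3 ('j') with pos 4 ('j'): match
Result: not a palindrome

0


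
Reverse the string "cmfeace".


Input: cmfeace
Reading characters right to left:
  Position 6: 'e'
  Position 5: 'c'
  Position 4: 'a'
  Position 3: 'e'
  Position 2: 'f'
  Position 1: 'm'
  Position 0: 'c'
Reversed: ecaefmc

ecaefmc


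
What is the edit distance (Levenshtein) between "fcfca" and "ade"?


Computing edit distance: "fcfca" -> "ade"
DP table:
           a    d    e
      0    1    2    3
  f   1    1    2    3
  c   2    2    2    3
  f   3    3    3    3
  c   4    4    4    4
  a   5    4    5    5
Edit distance = dp[5][3] = 5

5


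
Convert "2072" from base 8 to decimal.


Input: "2072" in base 8
Positional expansion:
  Digit '2' (value 2) x 8^3 = 1024
  Digit '0' (value 0) x 8^2 = 0
  Digit '7' (value 7) x 8^1 = 56
  Digit '2' (value 2) x 8^0 = 2
Sum = 1082

1082


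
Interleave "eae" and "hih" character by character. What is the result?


Interleaving "eae" and "hih":
  Position 0: 'e' from first, 'h' from second => "eh"
  Position 1: 'a' from first, 'i' from second => "ai"
  Position 2: 'e' from first, 'h' from second => "eh"
Result: ehaieh

ehaieh


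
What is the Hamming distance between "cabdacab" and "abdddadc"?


Comparing "cabdacab" and "abdddadc" position by position:
  Position 0: 'c' vs 'a' => differ
  Position 1: 'a' vs 'b' => differ
  Position 2: 'b' vs 'd' => differ
  Position 3: 'd' vs 'd' => same
  Position 4: 'a' vs 'd' => differ
  Position 5: 'c' vs 'a' => differ
  Position 6: 'a' vs 'd' => differ
  Position 7: 'b' vs 'c' => differ
Total differences (Hamming distance): 7

7


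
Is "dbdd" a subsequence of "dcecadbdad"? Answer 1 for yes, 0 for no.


Check if "dbdd" is a subsequence of "dcecadbdad"
Greedy scan:
  Position 0 ('d'): matches sub[0] = 'd'
  Position 1 ('c'): no match needed
  Position 2 ('e'): no match needed
  Position 3 ('c'): no match needed
  Position 4 ('a'): no match needed
  Position 5 ('d'): no match needed
  Position 6 ('b'): matches sub[1] = 'b'
  Position 7 ('d'): matches sub[2] = 'd'
  Position 8 ('a'): no match needed
  Position 9 ('d'): matches sub[3] = 'd'
All 4 characters matched => is a subsequence

1


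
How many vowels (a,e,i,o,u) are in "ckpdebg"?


Input: ckpdebg
Checking each character:
  'c' at position 0: consonant
  'k' at position 1: consonant
  'p' at position 2: consonant
  'd' at position 3: consonant
  'e' at position 4: vowel (running total: 1)
  'b' at position 5: consonant
  'g' at position 6: consonant
Total vowels: 1

1


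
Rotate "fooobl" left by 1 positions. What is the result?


Input: "fooobl", rotate left by 1
First 1 characters: "f"
Remaining characters: "ooobl"
Concatenate remaining + first: "ooobl" + "f" = "oooblf"

oooblf


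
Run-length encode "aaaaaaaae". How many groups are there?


Input: aaaaaaaae
Scanning for consecutive runs:
  Group 1: 'a' x 8 (positions 0-7)
  Group 2: 'e' x 1 (positions 8-8)
Total groups: 2

2


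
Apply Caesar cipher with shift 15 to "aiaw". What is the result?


Caesar cipher: shift "aiaw" by 15
  'a' (pos 0) + 15 = pos 15 = 'p'
  'i' (pos 8) + 15 = pos 23 = 'x'
  'a' (pos 0) + 15 = pos 15 = 'p'
  'w' (pos 22) + 15 = pos 11 = 'l'
Result: pxpl

pxpl


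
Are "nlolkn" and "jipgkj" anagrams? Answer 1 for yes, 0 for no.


Strings: "nlolkn", "jipgkj"
Sorted first:  kllnno
Sorted second: gijjkp
Differ at position 0: 'k' vs 'g' => not anagrams

0


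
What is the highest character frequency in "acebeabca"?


Input: acebeabca
Character counts:
  'a': 3
  'b': 2
  'c': 2
  'e': 2
Maximum frequency: 3

3


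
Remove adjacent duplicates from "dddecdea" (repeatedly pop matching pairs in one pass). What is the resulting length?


Input: dddecdea
Stack-based adjacent duplicate removal:
  Read 'd': push. Stack: d
  Read 'd': matches stack top 'd' => pop. Stack: (empty)
  Read 'd': push. Stack: d
  Read 'e': push. Stack: de
  Read 'c': push. Stack: dec
  Read 'd': push. Stack: decd
  Read 'e': push. Stack: decde
  Read 'a': push. Stack: decdea
Final stack: "decdea" (length 6)

6


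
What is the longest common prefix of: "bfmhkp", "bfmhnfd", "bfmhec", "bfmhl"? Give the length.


Words: bfmhkp, bfmhnfd, bfmhec, bfmhl
  Position 0: all 'b' => match
  Position 1: all 'f' => match
  Position 2: all 'm' => match
  Position 3: all 'h' => match
  Position 4: ('k', 'n', 'e', 'l') => mismatch, stop
LCP = "bfmh" (length 4)

4


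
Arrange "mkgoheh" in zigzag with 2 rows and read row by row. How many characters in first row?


Zigzag "mkgoheh" into 2 rows:
Placing characters:
  'm' => row 0
  'k' => row 1
  'g' => row 0
  'o' => row 1
  'h' => row 0
  'e' => row 1
  'h' => row 0
Rows:
  Row 0: "mghh"
  Row 1: "koe"
First row length: 4

4


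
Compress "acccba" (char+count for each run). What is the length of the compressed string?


Input: acccba
Runs:
  'a' x 1 => "a1"
  'c' x 3 => "c3"
  'b' x 1 => "b1"
  'a' x 1 => "a1"
Compressed: "a1c3b1a1"
Compressed length: 8

8


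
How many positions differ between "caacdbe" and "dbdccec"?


Comparing "caacdbe" and "dbdccec" position by position:
  Position 0: 'c' vs 'd' => DIFFER
  Position 1: 'a' vs 'b' => DIFFER
  Position 2: 'a' vs 'd' => DIFFER
  Position 3: 'c' vs 'c' => same
  Position 4: 'd' vs 'c' => DIFFER
  Position 5: 'b' vs 'e' => DIFFER
  Position 6: 'e' vs 'c' => DIFFER
Positions that differ: 6

6


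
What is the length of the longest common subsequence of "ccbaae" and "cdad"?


LCS of "ccbaae" and "cdad"
DP table:
           c    d    a    d
      0    0    0    0    0
  c   0    1    1    1    1
  c   0    1    1    1    1
  b   0    1    1    1    1
  a   0    1    1    2    2
  a   0    1    1    2    2
  e   0    1    1    2    2
LCS length = dp[6][4] = 2

2


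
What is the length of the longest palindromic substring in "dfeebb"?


Input: "dfeebb"
Checking substrings for palindromes:
  [2:4] "ee" (len 2) => palindrome
  [4:6] "bb" (len 2) => palindrome
Longest palindromic substring: "ee" with length 2

2


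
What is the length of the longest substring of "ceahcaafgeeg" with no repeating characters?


Input: "ceahcaafgeeg"
Sliding window (track last position of each char):
  Position 0 ('c'): window [0,0] length 1 -- new best
  Position 1 ('e'): window [0,1] length 2 -- new best
  Position 2 ('a'): window [0,2] length 3 -- new best
  Position 3 ('h'): window [0,3] length 4 -- new best
  Position 4 ('c'): repeat (last at 0), move window start to 1
  Position 4 ('c'): window [1,4] length 4
  Position 5 ('a'): repeat (last at 2), move window start to 3
  Position 5 ('a'): window [3,5] length 3
  Position 6 ('a'): repeat (last at 5), move window start to 6
  Position 6 ('a'): window [6,6] length 1
  Position 7 ('f'): window [6,7] length 2
  Position 8 ('g'): window [6,8] length 3
  Position 9 ('e'): window [6,9] length 4
  Position 10 ('e'): repeat (last at 9), move window start to 10
  Position 10 ('e'): window [10,10] length 1
  Position 11 ('g'): window [10,11] length 2
Longest substring with no repeats: "ceah" with length 4

4


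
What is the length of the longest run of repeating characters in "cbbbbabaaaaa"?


Input: "cbbbbabaaaaa"
Scanning for longest run:
  Position 1 ('b'): new char, reset run to 1
  Position 2 ('b'): continues run of 'b', length=2
  Position 3 ('b'): continues run of 'b', length=3
  Position 4 ('b'): continues run of 'b', length=4
  Position 5 ('a'): new char, reset run to 1
  Position 6 ('b'): new char, reset run to 1
  Position 7 ('a'): new char, reset run to 1
  Position 8 ('a'): continues run of 'a', length=2
  Position 9 ('a'): continues run of 'a', length=3
  Position 10 ('a'): continues run of 'a', length=4
  Position 11 ('a'): continues run of 'a', length=5
Longest run: 'a' with length 5

5


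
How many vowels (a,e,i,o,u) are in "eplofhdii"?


Input: eplofhdii
Checking each character:
  'e' at position 0: vowel (running total: 1)
  'p' at position 1: consonant
  'l' at position 2: consonant
  'o' at position 3: vowel (running total: 2)
  'f' at position 4: consonant
  'h' at position 5: consonant
  'd' at position 6: consonant
  'i' at position 7: vowel (running total: 3)
  'i' at position 8: vowel (running total: 4)
Total vowels: 4

4


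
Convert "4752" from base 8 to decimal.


Input: "4752" in base 8
Positional expansion:
  Digit '4' (value 4) x 8^3 = 2048
  Digit '7' (value 7) x 8^2 = 448
  Digit '5' (value 5) x 8^1 = 40
  Digit '2' (value 2) x 8^0 = 2
Sum = 2538

2538


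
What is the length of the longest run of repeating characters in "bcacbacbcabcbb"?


Input: "bcacbacbcabcbb"
Scanning for longest run:
  Position 1 ('c'): new char, reset run to 1
  Position 2 ('a'): new char, reset run to 1
  Position 3 ('c'): new char, reset run to 1
  Position 4 ('b'): new char, reset run to 1
  Position 5 ('a'): new char, reset run to 1
  Position 6 ('c'): new char, reset run to 1
  Position 7 ('b'): new char, reset run to 1
  Position 8 ('c'): new char, reset run to 1
  Position 9 ('a'): new char, reset run to 1
  Position 10 ('b'): new char, reset run to 1
  Position 11 ('c'): new char, reset run to 1
  Position 12 ('b'): new char, reset run to 1
  Position 13 ('b'): continues run of 'b', length=2
Longest run: 'b' with length 2

2


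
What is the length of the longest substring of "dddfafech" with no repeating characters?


Input: "dddfafech"
Sliding window (track last position of each char):
  Position 0 ('d'): window [0,0] length 1 -- new best
  Position 1 ('d'): repeat (last at 0), move window start to 1
  Position 1 ('d'): window [1,1] length 1
  Position 2 ('d'): repeat (last at 1), move window start to 2
  Position 2 ('d'): window [2,2] length 1
  Position 3 ('f'): window [2,3] length 2 -- new best
  Position 4 ('a'): window [2,4] length 3 -- new best
  Position 5 ('f'): repeat (last at 3), move window start to 4
  Position 5 ('f'): window [4,5] length 2
  Position 6 ('e'): window [4,6] length 3
  Position 7 ('c'): window [4,7] length 4 -- new best
  Position 8 ('h'): window [4,8] length 5 -- new best
Longest substring with no repeats: "afech" with length 5

5


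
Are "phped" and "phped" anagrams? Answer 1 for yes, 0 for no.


Strings: "phped", "phped"
Sorted first:  dehpp
Sorted second: dehpp
Sorted forms match => anagrams

1


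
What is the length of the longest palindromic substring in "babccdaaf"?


Input: "babccdaaf"
Checking substrings for palindromes:
  [0:3] "bab" (len 3) => palindrome
  [3:5] "cc" (len 2) => palindrome
  [6:8] "aa" (len 2) => palindrome
Longest palindromic substring: "bab" with length 3

3


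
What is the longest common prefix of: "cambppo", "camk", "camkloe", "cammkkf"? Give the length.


Words: cambppo, camk, camkloe, cammkkf
  Position 0: all 'c' => match
  Position 1: all 'a' => match
  Position 2: all 'm' => match
  Position 3: ('b', 'k', 'k', 'm') => mismatch, stop
LCP = "cam" (length 3)

3


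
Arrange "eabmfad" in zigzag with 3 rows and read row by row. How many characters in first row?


Zigzag "eabmfad" into 3 rows:
Placing characters:
  'e' => row 0
  'a' => row 1
  'b' => row 2
  'm' => row 1
  'f' => row 0
  'a' => row 1
  'd' => row 2
Rows:
  Row 0: "ef"
  Row 1: "ama"
  Row 2: "bd"
First row length: 2

2


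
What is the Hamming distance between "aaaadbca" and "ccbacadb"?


Comparing "aaaadbca" and "ccbacadb" position by position:
  Position 0: 'a' vs 'c' => differ
  Position 1: 'a' vs 'c' => differ
  Position 2: 'a' vs 'b' => differ
  Position 3: 'a' vs 'a' => same
  Position 4: 'd' vs 'c' => differ
  Position 5: 'b' vs 'a' => differ
  Position 6: 'c' vs 'd' => differ
  Position 7: 'a' vs 'b' => differ
Total differences (Hamming distance): 7

7


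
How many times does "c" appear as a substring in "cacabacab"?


Searching for "c" in "cacabacab"
Scanning each position:
  Position 0: "c" => MATCH
  Position 1: "a" => no
  Position 2: "c" => MATCH
  Position 3: "a" => no
  Position 4: "b" => no
  Position 5: "a" => no
  Position 6: "c" => MATCH
  Position 7: "a" => no
  Position 8: "b" => no
Total occurrences: 3

3


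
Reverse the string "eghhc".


Input: eghhc
Reading characters right to left:
  Position 4: 'c'
  Position 3: 'h'
  Position 2: 'h'
  Position 1: 'g'
  Position 0: 'e'
Reversed: chhge

chhge


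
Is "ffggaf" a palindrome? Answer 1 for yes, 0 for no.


Input: ffggaf
Reversed: faggff
  Compare pos 0 ('f') with pos 5 ('f'): match
  Compare pos 1 ('f') with pos 4 ('a'): MISMATCH
  Compare pos 2 ('g') with pos 3 ('g'): match
Result: not a palindrome

0


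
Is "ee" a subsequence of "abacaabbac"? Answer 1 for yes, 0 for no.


Check if "ee" is a subsequence of "abacaabbac"
Greedy scan:
  Position 0 ('a'): no match needed
  Position 1 ('b'): no match needed
  Position 2 ('a'): no match needed
  Position 3 ('c'): no match needed
  Position 4 ('a'): no match needed
  Position 5 ('a'): no match needed
  Position 6 ('b'): no match needed
  Position 7 ('b'): no match needed
  Position 8 ('a'): no match needed
  Position 9 ('c'): no match needed
Only matched 0/2 characters => not a subsequence

0


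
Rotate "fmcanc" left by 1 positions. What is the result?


Input: "fmcanc", rotate left by 1
First 1 characters: "f"
Remaining characters: "mcanc"
Concatenate remaining + first: "mcanc" + "f" = "mcancf"

mcancf


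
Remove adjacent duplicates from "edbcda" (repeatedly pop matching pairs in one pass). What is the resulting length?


Input: edbcda
Stack-based adjacent duplicate removal:
  Read 'e': push. Stack: e
  Read 'd': push. Stack: ed
  Read 'b': push. Stack: edb
  Read 'c': push. Stack: edbc
  Read 'd': push. Stack: edbcd
  Read 'a': push. Stack: edbcda
Final stack: "edbcda" (length 6)

6


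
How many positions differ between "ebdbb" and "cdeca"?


Comparing "ebdbb" and "cdeca" position by position:
  Position 0: 'e' vs 'c' => DIFFER
  Position 1: 'b' vs 'd' => DIFFER
  Position 2: 'd' vs 'e' => DIFFER
  Position 3: 'b' vs 'c' => DIFFER
  Position 4: 'b' vs 'a' => DIFFER
Positions that differ: 5

5


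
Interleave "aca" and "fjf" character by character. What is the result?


Interleaving "aca" and "fjf":
  Position 0: 'a' from first, 'f' from second => "af"
  Position 1: 'c' from first, 'j' from second => "cj"
  Position 2: 'a' from first, 'f' from second => "af"
Result: afcjaf

afcjaf


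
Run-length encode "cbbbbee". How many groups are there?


Input: cbbbbee
Scanning for consecutive runs:
  Group 1: 'c' x 1 (positions 0-0)
  Group 2: 'b' x 4 (positions 1-4)
  Group 3: 'e' x 2 (positions 5-6)
Total groups: 3

3


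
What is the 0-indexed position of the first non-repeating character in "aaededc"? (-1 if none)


Input: aaededc
Character frequencies:
  'a': 2
  'c': 1
  'd': 2
  'e': 2
Scanning left to right for freq == 1:
  Position 0 ('a'): freq=2, skip
  Position 1 ('a'): freq=2, skip
  Position 2 ('e'): freq=2, skip
  Position 3 ('d'): freq=2, skip
  Position 4 ('e'): freq=2, skip
  Position 5 ('d'): freq=2, skip
  Position 6 ('c'): unique! => answer = 6

6


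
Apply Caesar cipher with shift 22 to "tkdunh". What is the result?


Caesar cipher: shift "tkdunh" by 22
  't' (pos 19) + 22 = pos 15 = 'p'
  'k' (pos 10) + 22 = pos 6 = 'g'
  'd' (pos 3) + 22 = pos 25 = 'z'
  'u' (pos 20) + 22 = pos 16 = 'q'
  'n' (pos 13) + 22 = pos 9 = 'j'
  'h' (pos 7) + 22 = pos 3 = 'd'
Result: pgzqjd

pgzqjd


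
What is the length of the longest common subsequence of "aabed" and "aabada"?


LCS of "aabed" and "aabada"
DP table:
           a    a    b    a    d    a
      0    0    0    0    0    0    0
  a   0    1    1    1    1    1    1
  a   0    1    2    2    2    2    2
  b   0    1    2    3    3    3    3
  e   0    1    2    3    3    3    3
  d   0    1    2    3    3    4    4
LCS length = dp[5][6] = 4

4


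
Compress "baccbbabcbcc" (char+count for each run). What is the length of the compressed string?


Input: baccbbabcbcc
Runs:
  'b' x 1 => "b1"
  'a' x 1 => "a1"
  'c' x 2 => "c2"
  'b' x 2 => "b2"
  'a' x 1 => "a1"
  'b' x 1 => "b1"
  'c' x 1 => "c1"
  'b' x 1 => "b1"
  'c' x 2 => "c2"
Compressed: "b1a1c2b2a1b1c1b1c2"
Compressed length: 18

18


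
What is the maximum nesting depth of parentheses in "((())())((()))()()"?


Input: "((())())((()))()()"
Tracking depth:
  Position 0 '(': depth becomes 1
  Position 1 '(': depth becomes 2
  Position 2 '(': depth becomes 3
  Position 3 ')': depth becomes 2
  Position 4 ')': depth becomes 1
  Position 5 '(': depth becomes 2
  Position 6 ')': depth becomes 1
  Position 7 ')': depth becomes 0
  Position 8 '(': depth becomes 1
  Position 9 '(': depth becomes 2
  Position 10 '(': depth becomes 3
  Position 11 ')': depth becomes 2
  Position 12 ')': depth becomes 1
  Position 13 ')': depth becomes 0
  Position 14 '(': depth becomes 1
  Position 15 ')': depth becomes 0
  Position 16 '(': depth becomes 1
  Position 17 ')': depth becomes 0
Maximum depth reached: 3

3


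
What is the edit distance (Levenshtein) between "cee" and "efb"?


Computing edit distance: "cee" -> "efb"
DP table:
           e    f    b
      0    1    2    3
  c   1    1    2    3
  e   2    1    2    3
  e   3    2    2    3
Edit distance = dp[3][3] = 3

3


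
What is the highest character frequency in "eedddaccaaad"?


Input: eedddaccaaad
Character counts:
  'a': 4
  'c': 2
  'd': 4
  'e': 2
Maximum frequency: 4

4


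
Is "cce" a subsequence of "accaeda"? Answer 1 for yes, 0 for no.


Check if "cce" is a subsequence of "accaeda"
Greedy scan:
  Position 0 ('a'): no match needed
  Position 1 ('c'): matches sub[0] = 'c'
  Position 2 ('c'): matches sub[1] = 'c'
  Position 3 ('a'): no match needed
  Position 4 ('e'): matches sub[2] = 'e'
  Position 5 ('d'): no match needed
  Position 6 ('a'): no match needed
All 3 characters matched => is a subsequence

1


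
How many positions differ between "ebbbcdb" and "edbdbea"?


Comparing "ebbbcdb" and "edbdbea" position by position:
  Position 0: 'e' vs 'e' => same
  Position 1: 'b' vs 'd' => DIFFER
  Position 2: 'b' vs 'b' => same
  Position 3: 'b' vs 'd' => DIFFER
  Position 4: 'c' vs 'b' => DIFFER
  Position 5: 'd' vs 'e' => DIFFER
  Position 6: 'b' vs 'a' => DIFFER
Positions that differ: 5

5


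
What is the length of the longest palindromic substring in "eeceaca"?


Input: "eeceaca"
Checking substrings for palindromes:
  [1:4] "ece" (len 3) => palindrome
  [4:7] "aca" (len 3) => palindrome
  [0:2] "ee" (len 2) => palindrome
Longest palindromic substring: "ece" with length 3

3


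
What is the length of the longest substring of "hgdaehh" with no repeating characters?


Input: "hgdaehh"
Sliding window (track last position of each char):
  Position 0 ('h'): window [0,0] length 1 -- new best
  Position 1 ('g'): window [0,1] length 2 -- new best
  Position 2 ('d'): window [0,2] length 3 -- new best
  Position 3 ('a'): window [0,3] length 4 -- new best
  Position 4 ('e'): window [0,4] length 5 -- new best
  Position 5 ('h'): repeat (last at 0), move window start to 1
  Position 5 ('h'): window [1,5] length 5
  Position 6 ('h'): repeat (last at 5), move window start to 6
  Position 6 ('h'): window [6,6] length 1
Longest substring with no repeats: "hgdae" with length 5

5


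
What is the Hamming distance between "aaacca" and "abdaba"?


Comparing "aaacca" and "abdaba" position by position:
  Position 0: 'a' vs 'a' => same
  Position 1: 'a' vs 'b' => differ
  Position 2: 'a' vs 'd' => differ
  Position 3: 'c' vs 'a' => differ
  Position 4: 'c' vs 'b' => differ
  Position 5: 'a' vs 'a' => same
Total differences (Hamming distance): 4

4


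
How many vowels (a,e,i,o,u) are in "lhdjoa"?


Input: lhdjoa
Checking each character:
  'l' at position 0: consonant
  'h' at position 1: consonant
  'd' at position 2: consonant
  'j' at position 3: consonant
  'o' at position 4: vowel (running total: 1)
  'a' at position 5: vowel (running total: 2)
Total vowels: 2

2


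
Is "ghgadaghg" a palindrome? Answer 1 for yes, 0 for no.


Input: ghgadaghg
Reversed: ghgadaghg
  Compare pos 0 ('g') with pos 8 ('g'): match
  Compare pos 1 ('h') with pos 7 ('h'): match
  Compare pos 2 ('g') with pos 6 ('g'): match
  Compare pos 3 ('a') with pos 5 ('a'): match
Result: palindrome

1


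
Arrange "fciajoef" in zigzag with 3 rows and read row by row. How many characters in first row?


Zigzag "fciajoef" into 3 rows:
Placing characters:
  'f' => row 0
  'c' => row 1
  'i' => row 2
  'a' => row 1
  'j' => row 0
  'o' => row 1
  'e' => row 2
  'f' => row 1
Rows:
  Row 0: "fj"
  Row 1: "caof"
  Row 2: "ie"
First row length: 2

2


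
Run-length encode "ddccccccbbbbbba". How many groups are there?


Input: ddccccccbbbbbba
Scanning for consecutive runs:
  Group 1: 'd' x 2 (positions 0-1)
  Group 2: 'c' x 6 (positions 2-7)
  Group 3: 'b' x 6 (positions 8-13)
  Group 4: 'a' x 1 (positions 14-14)
Total groups: 4

4


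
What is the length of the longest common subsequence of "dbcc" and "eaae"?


LCS of "dbcc" and "eaae"
DP table:
           e    a    a    e
      0    0    0    0    0
  d   0    0    0    0    0
  b   0    0    0    0    0
  c   0    0    0    0    0
  c   0    0    0    0    0
LCS length = dp[4][4] = 0

0


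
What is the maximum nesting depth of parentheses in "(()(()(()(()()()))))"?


Input: "(()(()(()(()()()))))"
Tracking depth:
  Position 0 '(': depth becomes 1
  Position 1 '(': depth becomes 2
  Position 2 ')': depth becomes 1
  Position 3 '(': depth becomes 2
  Position 4 '(': depth becomes 3
  Position 5 ')': depth becomes 2
  Position 6 '(': depth becomes 3
  Position 7 '(': depth becomes 4
  Position 8 ')': depth becomes 3
  Position 9 '(': depth becomes 4
  Position 10 '(': depth becomes 5
  Position 11 ')': depth becomes 4
  Position 12 '(': depth becomes 5
  Position 13 ')': depth becomes 4
  Position 14 '(': depth becomes 5
  Position 15 ')': depth becomes 4
  Position 16 ')': depth becomes 3
  Position 17 ')': depth becomes 2
  Position 18 ')': depth becomes 1
  Position 19 ')': depth becomes 0
Maximum depth reached: 5

5


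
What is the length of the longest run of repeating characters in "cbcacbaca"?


Input: "cbcacbaca"
Scanning for longest run:
  Position 1 ('b'): new char, reset run to 1
  Position 2 ('c'): new char, reset run to 1
  Position 3 ('a'): new char, reset run to 1
  Position 4 ('c'): new char, reset run to 1
  Position 5 ('b'): new char, reset run to 1
  Position 6 ('a'): new char, reset run to 1
  Position 7 ('c'): new char, reset run to 1
  Position 8 ('a'): new char, reset run to 1
Longest run: 'c' with length 1

1


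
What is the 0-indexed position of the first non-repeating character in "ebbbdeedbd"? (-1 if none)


Input: ebbbdeedbd
Character frequencies:
  'b': 4
  'd': 3
  'e': 3
Scanning left to right for freq == 1:
  Position 0 ('e'): freq=3, skip
  Position 1 ('b'): freq=4, skip
  Position 2 ('b'): freq=4, skip
  Position 3 ('b'): freq=4, skip
  Position 4 ('d'): freq=3, skip
  Position 5 ('e'): freq=3, skip
  Position 6 ('e'): freq=3, skip
  Position 7 ('d'): freq=3, skip
  Position 8 ('b'): freq=4, skip
  Position 9 ('d'): freq=3, skip
  No unique character found => answer = -1

-1


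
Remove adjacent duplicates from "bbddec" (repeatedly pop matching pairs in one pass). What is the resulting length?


Input: bbddec
Stack-based adjacent duplicate removal:
  Read 'b': push. Stack: b
  Read 'b': matches stack top 'b' => pop. Stack: (empty)
  Read 'd': push. Stack: d
  Read 'd': matches stack top 'd' => pop. Stack: (empty)
  Read 'e': push. Stack: e
  Read 'c': push. Stack: ec
Final stack: "ec" (length 2)

2


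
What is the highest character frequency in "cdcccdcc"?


Input: cdcccdcc
Character counts:
  'c': 6
  'd': 2
Maximum frequency: 6

6


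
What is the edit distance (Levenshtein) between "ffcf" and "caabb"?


Computing edit distance: "ffcf" -> "caabb"
DP table:
           c    a    a    b    b
      0    1    2    3    4    5
  f   1    1    2    3    4    5
  f   2    2    2    3    4    5
  c   3    2    3    3    4    5
  f   4    3    3    4    4    5
Edit distance = dp[4][5] = 5

5


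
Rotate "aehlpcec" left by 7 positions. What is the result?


Input: "aehlpcec", rotate left by 7
First 7 characters: "aehlpce"
Remaining characters: "c"
Concatenate remaining + first: "c" + "aehlpce" = "caehlpce"

caehlpce


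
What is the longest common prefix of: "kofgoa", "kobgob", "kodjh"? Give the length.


Words: kofgoa, kobgob, kodjh
  Position 0: all 'k' => match
  Position 1: all 'o' => match
  Position 2: ('f', 'b', 'd') => mismatch, stop
LCP = "ko" (length 2)

2


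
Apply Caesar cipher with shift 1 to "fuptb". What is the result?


Caesar cipher: shift "fuptb" by 1
  'f' (pos 5) + 1 = pos 6 = 'g'
  'u' (pos 20) + 1 = pos 21 = 'v'
  'p' (pos 15) + 1 = pos 16 = 'q'
  't' (pos 19) + 1 = pos 20 = 'u'
  'b' (pos 1) + 1 = pos 2 = 'c'
Result: gvquc

gvquc


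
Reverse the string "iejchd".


Input: iejchd
Reading characters right to left:
  Position 5: 'd'
  Position 4: 'h'
  Position 3: 'c'
  Position 2: 'j'
  Position 1: 'e'
  Position 0: 'i'
Reversed: dhcjei

dhcjei


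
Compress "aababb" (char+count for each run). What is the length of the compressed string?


Input: aababb
Runs:
  'a' x 2 => "a2"
  'b' x 1 => "b1"
  'a' x 1 => "a1"
  'b' x 2 => "b2"
Compressed: "a2b1a1b2"
Compressed length: 8

8


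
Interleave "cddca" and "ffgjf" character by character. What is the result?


Interleaving "cddca" and "ffgjf":
  Position 0: 'c' from first, 'f' from second => "cf"
  Position 1: 'd' from first, 'f' from second => "df"
  Position 2: 'd' from first, 'g' from second => "dg"
  Position 3: 'c' from first, 'j' from second => "cj"
  Position 4: 'a' from first, 'f' from second => "af"
Result: cfdfdgcjaf

cfdfdgcjaf


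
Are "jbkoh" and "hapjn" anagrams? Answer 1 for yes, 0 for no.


Strings: "jbkoh", "hapjn"
Sorted first:  bhjko
Sorted second: ahjnp
Differ at position 0: 'b' vs 'a' => not anagrams

0


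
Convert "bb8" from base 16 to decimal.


Input: "bb8" in base 16
Positional expansion:
  Digit 'b' (value 11) x 16^2 = 2816
  Digit 'b' (value 11) x 16^1 = 176
  Digit '8' (value 8) x 16^0 = 8
Sum = 3000

3000


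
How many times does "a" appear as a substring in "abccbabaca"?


Searching for "a" in "abccbabaca"
Scanning each position:
  Position 0: "a" => MATCH
  Position 1: "b" => no
  Position 2: "c" => no
  Position 3: "c" => no
  Position 4: "b" => no
  Position 5: "a" => MATCH
  Position 6: "b" => no
  Position 7: "a" => MATCH
  Position 8: "c" => no
  Position 9: "a" => MATCH
Total occurrences: 4

4


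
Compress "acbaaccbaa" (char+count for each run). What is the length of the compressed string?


Input: acbaaccbaa
Runs:
  'a' x 1 => "a1"
  'c' x 1 => "c1"
  'b' x 1 => "b1"
  'a' x 2 => "a2"
  'c' x 2 => "c2"
  'b' x 1 => "b1"
  'a' x 2 => "a2"
Compressed: "a1c1b1a2c2b1a2"
Compressed length: 14

14


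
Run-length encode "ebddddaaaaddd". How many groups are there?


Input: ebddddaaaaddd
Scanning for consecutive runs:
  Group 1: 'e' x 1 (positions 0-0)
  Group 2: 'b' x 1 (positions 1-1)
  Group 3: 'd' x 4 (positions 2-5)
  Group 4: 'a' x 4 (positions 6-9)
  Group 5: 'd' x 3 (positions 10-12)
Total groups: 5

5


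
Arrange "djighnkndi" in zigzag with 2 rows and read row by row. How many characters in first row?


Zigzag "djighnkndi" into 2 rows:
Placing characters:
  'd' => row 0
  'j' => row 1
  'i' => row 0
  'g' => row 1
  'h' => row 0
  'n' => row 1
  'k' => row 0
  'n' => row 1
  'd' => row 0
  'i' => row 1
Rows:
  Row 0: "dihkd"
  Row 1: "jgnni"
First row length: 5

5


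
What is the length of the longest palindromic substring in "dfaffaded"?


Input: "dfaffaded"
Checking substrings for palindromes:
  [2:6] "affa" (len 4) => palindrome
  [1:4] "faf" (len 3) => palindrome
  [6:9] "ded" (len 3) => palindrome
  [3:5] "ff" (len 2) => palindrome
Longest palindromic substring: "affa" with length 4

4


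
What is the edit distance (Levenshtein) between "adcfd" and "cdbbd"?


Computing edit distance: "adcfd" -> "cdbbd"
DP table:
           c    d    b    b    d
      0    1    2    3    4    5
  a   1    1    2    3    4    5
  d   2    2    1    2    3    4
  c   3    2    2    2    3    4
  f   4    3    3    3    3    4
  d   5    4    3    4    4    3
Edit distance = dp[5][5] = 3

3


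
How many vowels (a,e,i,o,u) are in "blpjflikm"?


Input: blpjflikm
Checking each character:
  'b' at position 0: consonant
  'l' at position 1: consonant
  'p' at position 2: consonant
  'j' at position 3: consonant
  'f' at position 4: consonant
  'l' at position 5: consonant
  'i' at position 6: vowel (running total: 1)
  'k' at position 7: consonant
  'm' at position 8: consonant
Total vowels: 1

1


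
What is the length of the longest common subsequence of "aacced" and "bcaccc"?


LCS of "aacced" and "bcaccc"
DP table:
           b    c    a    c    c    c
      0    0    0    0    0    0    0
  a   0    0    0    1    1    1    1
  a   0    0    0    1    1    1    1
  c   0    0    1    1    2    2    2
  c   0    0    1    1    2    3    3
  e   0    0    1    1    2    3    3
  d   0    0    1    1    2    3    3
LCS length = dp[6][6] = 3

3


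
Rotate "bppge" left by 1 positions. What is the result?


Input: "bppge", rotate left by 1
First 1 characters: "b"
Remaining characters: "ppge"
Concatenate remaining + first: "ppge" + "b" = "ppgeb"

ppgeb


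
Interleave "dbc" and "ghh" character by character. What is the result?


Interleaving "dbc" and "ghh":
  Position 0: 'd' from first, 'g' from second => "dg"
  Position 1: 'b' from first, 'h' from second => "bh"
  Position 2: 'c' from first, 'h' from second => "ch"
Result: dgbhch

dgbhch


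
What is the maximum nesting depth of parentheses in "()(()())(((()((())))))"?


Input: "()(()())(((()((())))))"
Tracking depth:
  Position 0 '(': depth becomes 1
  Position 1 ')': depth becomes 0
  Position 2 '(': depth becomes 1
  Position 3 '(': depth becomes 2
  Position 4 ')': depth becomes 1
  Position 5 '(': depth becomes 2
  Position 6 ')': depth becomes 1
  Position 7 ')': depth becomes 0
  Position 8 '(': depth becomes 1
  Position 9 '(': depth becomes 2
  Position 10 '(': depth becomes 3
  Position 11 '(': depth becomes 4
  Position 12 ')': depth becomes 3
  Position 13 '(': depth becomes 4
  Position 14 '(': depth becomes 5
  Position 15 '(': depth becomes 6
  Position 16 ')': depth becomes 5
  Position 17 ')': depth becomes 4
  Position 18 ')': depth becomes 3
  Position 19 ')': depth becomes 2
  Position 20 ')': depth becomes 1
  Position 21 ')': depth becomes 0
Maximum depth reached: 6

6


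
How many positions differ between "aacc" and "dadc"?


Comparing "aacc" and "dadc" position by position:
  Position 0: 'a' vs 'd' => DIFFER
  Position 1: 'a' vs 'a' => same
  Position 2: 'c' vs 'd' => DIFFER
  Position 3: 'c' vs 'c' => same
Positions that differ: 2

2


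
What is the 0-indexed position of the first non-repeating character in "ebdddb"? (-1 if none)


Input: ebdddb
Character frequencies:
  'b': 2
  'd': 3
  'e': 1
Scanning left to right for freq == 1:
  Position 0 ('e'): unique! => answer = 0

0


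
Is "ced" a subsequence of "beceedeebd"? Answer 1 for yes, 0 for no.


Check if "ced" is a subsequence of "beceedeebd"
Greedy scan:
  Position 0 ('b'): no match needed
  Position 1 ('e'): no match needed
  Position 2 ('c'): matches sub[0] = 'c'
  Position 3 ('e'): matches sub[1] = 'e'
  Position 4 ('e'): no match needed
  Position 5 ('d'): matches sub[2] = 'd'
  Position 6 ('e'): no match needed
  Position 7 ('e'): no match needed
  Position 8 ('b'): no match needed
  Position 9 ('d'): no match needed
All 3 characters matched => is a subsequence

1


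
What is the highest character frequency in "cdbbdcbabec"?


Input: cdbbdcbabec
Character counts:
  'a': 1
  'b': 4
  'c': 3
  'd': 2
  'e': 1
Maximum frequency: 4

4


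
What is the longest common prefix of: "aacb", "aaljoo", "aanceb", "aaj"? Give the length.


Words: aacb, aaljoo, aanceb, aaj
  Position 0: all 'a' => match
  Position 1: all 'a' => match
  Position 2: ('c', 'l', 'n', 'j') => mismatch, stop
LCP = "aa" (length 2)

2


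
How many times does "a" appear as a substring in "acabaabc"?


Searching for "a" in "acabaabc"
Scanning each position:
  Position 0: "a" => MATCH
  Position 1: "c" => no
  Position 2: "a" => MATCH
  Position 3: "b" => no
  Position 4: "a" => MATCH
  Position 5: "a" => MATCH
  Position 6: "b" => no
  Position 7: "c" => no
Total occurrences: 4

4
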